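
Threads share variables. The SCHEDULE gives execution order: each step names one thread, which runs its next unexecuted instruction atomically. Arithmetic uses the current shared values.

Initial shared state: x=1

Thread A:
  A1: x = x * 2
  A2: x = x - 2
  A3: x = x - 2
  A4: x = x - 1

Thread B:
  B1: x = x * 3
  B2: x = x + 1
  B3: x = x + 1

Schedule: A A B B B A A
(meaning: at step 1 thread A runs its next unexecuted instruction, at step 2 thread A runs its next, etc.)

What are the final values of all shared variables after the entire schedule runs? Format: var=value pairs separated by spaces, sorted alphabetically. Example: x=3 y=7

Answer: x=-1

Derivation:
Step 1: thread A executes A1 (x = x * 2). Shared: x=2. PCs: A@1 B@0
Step 2: thread A executes A2 (x = x - 2). Shared: x=0. PCs: A@2 B@0
Step 3: thread B executes B1 (x = x * 3). Shared: x=0. PCs: A@2 B@1
Step 4: thread B executes B2 (x = x + 1). Shared: x=1. PCs: A@2 B@2
Step 5: thread B executes B3 (x = x + 1). Shared: x=2. PCs: A@2 B@3
Step 6: thread A executes A3 (x = x - 2). Shared: x=0. PCs: A@3 B@3
Step 7: thread A executes A4 (x = x - 1). Shared: x=-1. PCs: A@4 B@3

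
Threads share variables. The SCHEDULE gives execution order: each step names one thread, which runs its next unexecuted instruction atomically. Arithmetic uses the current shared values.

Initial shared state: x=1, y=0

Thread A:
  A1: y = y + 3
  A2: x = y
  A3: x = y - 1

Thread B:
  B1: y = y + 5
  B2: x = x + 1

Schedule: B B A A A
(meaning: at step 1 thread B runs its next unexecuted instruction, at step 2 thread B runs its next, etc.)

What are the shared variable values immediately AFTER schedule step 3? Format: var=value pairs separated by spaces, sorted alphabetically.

Answer: x=2 y=8

Derivation:
Step 1: thread B executes B1 (y = y + 5). Shared: x=1 y=5. PCs: A@0 B@1
Step 2: thread B executes B2 (x = x + 1). Shared: x=2 y=5. PCs: A@0 B@2
Step 3: thread A executes A1 (y = y + 3). Shared: x=2 y=8. PCs: A@1 B@2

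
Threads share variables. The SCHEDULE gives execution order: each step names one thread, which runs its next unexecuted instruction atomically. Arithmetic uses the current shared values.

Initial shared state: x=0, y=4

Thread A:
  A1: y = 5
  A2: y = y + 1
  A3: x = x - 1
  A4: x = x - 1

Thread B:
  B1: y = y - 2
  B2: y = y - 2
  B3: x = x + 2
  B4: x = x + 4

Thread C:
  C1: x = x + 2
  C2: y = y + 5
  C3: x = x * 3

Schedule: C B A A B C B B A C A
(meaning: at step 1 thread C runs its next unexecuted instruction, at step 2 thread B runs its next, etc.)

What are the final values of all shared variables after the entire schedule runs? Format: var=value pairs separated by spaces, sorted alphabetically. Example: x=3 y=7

Step 1: thread C executes C1 (x = x + 2). Shared: x=2 y=4. PCs: A@0 B@0 C@1
Step 2: thread B executes B1 (y = y - 2). Shared: x=2 y=2. PCs: A@0 B@1 C@1
Step 3: thread A executes A1 (y = 5). Shared: x=2 y=5. PCs: A@1 B@1 C@1
Step 4: thread A executes A2 (y = y + 1). Shared: x=2 y=6. PCs: A@2 B@1 C@1
Step 5: thread B executes B2 (y = y - 2). Shared: x=2 y=4. PCs: A@2 B@2 C@1
Step 6: thread C executes C2 (y = y + 5). Shared: x=2 y=9. PCs: A@2 B@2 C@2
Step 7: thread B executes B3 (x = x + 2). Shared: x=4 y=9. PCs: A@2 B@3 C@2
Step 8: thread B executes B4 (x = x + 4). Shared: x=8 y=9. PCs: A@2 B@4 C@2
Step 9: thread A executes A3 (x = x - 1). Shared: x=7 y=9. PCs: A@3 B@4 C@2
Step 10: thread C executes C3 (x = x * 3). Shared: x=21 y=9. PCs: A@3 B@4 C@3
Step 11: thread A executes A4 (x = x - 1). Shared: x=20 y=9. PCs: A@4 B@4 C@3

Answer: x=20 y=9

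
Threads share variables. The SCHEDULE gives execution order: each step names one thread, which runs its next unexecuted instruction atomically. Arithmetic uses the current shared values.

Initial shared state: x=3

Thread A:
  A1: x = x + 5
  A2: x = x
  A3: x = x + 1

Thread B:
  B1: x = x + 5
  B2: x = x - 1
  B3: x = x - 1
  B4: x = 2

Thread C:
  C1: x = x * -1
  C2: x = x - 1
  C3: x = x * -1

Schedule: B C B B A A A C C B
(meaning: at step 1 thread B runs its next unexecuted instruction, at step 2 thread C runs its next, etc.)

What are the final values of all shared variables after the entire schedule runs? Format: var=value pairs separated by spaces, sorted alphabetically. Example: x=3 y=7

Answer: x=2

Derivation:
Step 1: thread B executes B1 (x = x + 5). Shared: x=8. PCs: A@0 B@1 C@0
Step 2: thread C executes C1 (x = x * -1). Shared: x=-8. PCs: A@0 B@1 C@1
Step 3: thread B executes B2 (x = x - 1). Shared: x=-9. PCs: A@0 B@2 C@1
Step 4: thread B executes B3 (x = x - 1). Shared: x=-10. PCs: A@0 B@3 C@1
Step 5: thread A executes A1 (x = x + 5). Shared: x=-5. PCs: A@1 B@3 C@1
Step 6: thread A executes A2 (x = x). Shared: x=-5. PCs: A@2 B@3 C@1
Step 7: thread A executes A3 (x = x + 1). Shared: x=-4. PCs: A@3 B@3 C@1
Step 8: thread C executes C2 (x = x - 1). Shared: x=-5. PCs: A@3 B@3 C@2
Step 9: thread C executes C3 (x = x * -1). Shared: x=5. PCs: A@3 B@3 C@3
Step 10: thread B executes B4 (x = 2). Shared: x=2. PCs: A@3 B@4 C@3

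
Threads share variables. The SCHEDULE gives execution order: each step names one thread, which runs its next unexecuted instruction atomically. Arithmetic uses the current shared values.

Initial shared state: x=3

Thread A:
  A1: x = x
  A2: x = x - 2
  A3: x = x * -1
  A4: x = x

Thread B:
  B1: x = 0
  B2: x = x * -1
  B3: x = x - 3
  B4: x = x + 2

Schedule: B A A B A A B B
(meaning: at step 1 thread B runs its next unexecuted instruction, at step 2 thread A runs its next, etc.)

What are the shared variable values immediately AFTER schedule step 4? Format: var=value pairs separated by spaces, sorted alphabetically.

Answer: x=2

Derivation:
Step 1: thread B executes B1 (x = 0). Shared: x=0. PCs: A@0 B@1
Step 2: thread A executes A1 (x = x). Shared: x=0. PCs: A@1 B@1
Step 3: thread A executes A2 (x = x - 2). Shared: x=-2. PCs: A@2 B@1
Step 4: thread B executes B2 (x = x * -1). Shared: x=2. PCs: A@2 B@2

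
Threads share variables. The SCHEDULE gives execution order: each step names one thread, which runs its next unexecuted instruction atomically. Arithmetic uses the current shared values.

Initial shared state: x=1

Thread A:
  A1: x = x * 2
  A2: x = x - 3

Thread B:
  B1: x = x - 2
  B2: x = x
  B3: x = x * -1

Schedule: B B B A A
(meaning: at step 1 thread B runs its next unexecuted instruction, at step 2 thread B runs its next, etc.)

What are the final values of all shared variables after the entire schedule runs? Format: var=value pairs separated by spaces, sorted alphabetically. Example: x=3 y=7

Answer: x=-1

Derivation:
Step 1: thread B executes B1 (x = x - 2). Shared: x=-1. PCs: A@0 B@1
Step 2: thread B executes B2 (x = x). Shared: x=-1. PCs: A@0 B@2
Step 3: thread B executes B3 (x = x * -1). Shared: x=1. PCs: A@0 B@3
Step 4: thread A executes A1 (x = x * 2). Shared: x=2. PCs: A@1 B@3
Step 5: thread A executes A2 (x = x - 3). Shared: x=-1. PCs: A@2 B@3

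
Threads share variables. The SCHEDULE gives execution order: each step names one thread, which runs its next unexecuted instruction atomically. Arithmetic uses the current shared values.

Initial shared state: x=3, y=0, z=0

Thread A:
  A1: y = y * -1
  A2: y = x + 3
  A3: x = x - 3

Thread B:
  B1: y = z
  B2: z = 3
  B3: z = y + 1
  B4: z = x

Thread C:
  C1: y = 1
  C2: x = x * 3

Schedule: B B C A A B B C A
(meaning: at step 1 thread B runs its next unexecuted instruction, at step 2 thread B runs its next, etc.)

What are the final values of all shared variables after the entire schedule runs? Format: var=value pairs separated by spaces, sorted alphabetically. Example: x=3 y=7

Answer: x=6 y=6 z=3

Derivation:
Step 1: thread B executes B1 (y = z). Shared: x=3 y=0 z=0. PCs: A@0 B@1 C@0
Step 2: thread B executes B2 (z = 3). Shared: x=3 y=0 z=3. PCs: A@0 B@2 C@0
Step 3: thread C executes C1 (y = 1). Shared: x=3 y=1 z=3. PCs: A@0 B@2 C@1
Step 4: thread A executes A1 (y = y * -1). Shared: x=3 y=-1 z=3. PCs: A@1 B@2 C@1
Step 5: thread A executes A2 (y = x + 3). Shared: x=3 y=6 z=3. PCs: A@2 B@2 C@1
Step 6: thread B executes B3 (z = y + 1). Shared: x=3 y=6 z=7. PCs: A@2 B@3 C@1
Step 7: thread B executes B4 (z = x). Shared: x=3 y=6 z=3. PCs: A@2 B@4 C@1
Step 8: thread C executes C2 (x = x * 3). Shared: x=9 y=6 z=3. PCs: A@2 B@4 C@2
Step 9: thread A executes A3 (x = x - 3). Shared: x=6 y=6 z=3. PCs: A@3 B@4 C@2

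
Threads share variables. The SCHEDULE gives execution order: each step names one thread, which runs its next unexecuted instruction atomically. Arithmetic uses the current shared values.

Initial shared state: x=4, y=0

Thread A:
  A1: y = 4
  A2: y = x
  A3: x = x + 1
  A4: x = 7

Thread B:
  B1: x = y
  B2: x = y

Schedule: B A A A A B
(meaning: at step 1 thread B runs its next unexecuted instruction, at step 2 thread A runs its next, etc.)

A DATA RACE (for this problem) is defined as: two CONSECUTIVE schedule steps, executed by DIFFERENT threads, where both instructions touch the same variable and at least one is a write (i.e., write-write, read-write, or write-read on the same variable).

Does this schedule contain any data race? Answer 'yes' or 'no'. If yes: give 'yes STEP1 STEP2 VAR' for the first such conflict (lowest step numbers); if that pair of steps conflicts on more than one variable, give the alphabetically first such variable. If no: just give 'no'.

Steps 1,2: B(x = y) vs A(y = 4). RACE on y (R-W).
Steps 2,3: same thread (A). No race.
Steps 3,4: same thread (A). No race.
Steps 4,5: same thread (A). No race.
Steps 5,6: A(x = 7) vs B(x = y). RACE on x (W-W).
First conflict at steps 1,2.

Answer: yes 1 2 y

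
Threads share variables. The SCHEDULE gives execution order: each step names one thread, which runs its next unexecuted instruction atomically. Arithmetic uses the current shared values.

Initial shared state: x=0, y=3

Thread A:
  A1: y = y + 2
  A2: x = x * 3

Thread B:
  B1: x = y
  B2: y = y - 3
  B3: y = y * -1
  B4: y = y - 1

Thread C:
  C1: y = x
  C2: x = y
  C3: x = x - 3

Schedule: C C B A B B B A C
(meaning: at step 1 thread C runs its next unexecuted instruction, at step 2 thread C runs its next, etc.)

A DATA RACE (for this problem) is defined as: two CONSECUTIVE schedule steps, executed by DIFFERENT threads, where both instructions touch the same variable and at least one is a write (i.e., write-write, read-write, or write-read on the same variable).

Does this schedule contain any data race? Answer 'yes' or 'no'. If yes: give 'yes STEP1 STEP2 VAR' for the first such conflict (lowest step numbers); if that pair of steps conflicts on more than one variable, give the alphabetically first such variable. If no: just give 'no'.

Answer: yes 2 3 x

Derivation:
Steps 1,2: same thread (C). No race.
Steps 2,3: C(x = y) vs B(x = y). RACE on x (W-W).
Steps 3,4: B(x = y) vs A(y = y + 2). RACE on y (R-W).
Steps 4,5: A(y = y + 2) vs B(y = y - 3). RACE on y (W-W).
Steps 5,6: same thread (B). No race.
Steps 6,7: same thread (B). No race.
Steps 7,8: B(r=y,w=y) vs A(r=x,w=x). No conflict.
Steps 8,9: A(x = x * 3) vs C(x = x - 3). RACE on x (W-W).
First conflict at steps 2,3.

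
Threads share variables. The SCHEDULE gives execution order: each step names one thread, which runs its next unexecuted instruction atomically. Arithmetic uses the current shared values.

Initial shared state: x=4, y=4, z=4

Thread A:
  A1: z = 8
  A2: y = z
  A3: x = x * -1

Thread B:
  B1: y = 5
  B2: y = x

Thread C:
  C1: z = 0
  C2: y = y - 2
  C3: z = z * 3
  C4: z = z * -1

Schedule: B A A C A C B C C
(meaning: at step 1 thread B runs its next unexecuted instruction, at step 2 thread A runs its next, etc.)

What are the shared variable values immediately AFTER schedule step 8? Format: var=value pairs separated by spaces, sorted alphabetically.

Step 1: thread B executes B1 (y = 5). Shared: x=4 y=5 z=4. PCs: A@0 B@1 C@0
Step 2: thread A executes A1 (z = 8). Shared: x=4 y=5 z=8. PCs: A@1 B@1 C@0
Step 3: thread A executes A2 (y = z). Shared: x=4 y=8 z=8. PCs: A@2 B@1 C@0
Step 4: thread C executes C1 (z = 0). Shared: x=4 y=8 z=0. PCs: A@2 B@1 C@1
Step 5: thread A executes A3 (x = x * -1). Shared: x=-4 y=8 z=0. PCs: A@3 B@1 C@1
Step 6: thread C executes C2 (y = y - 2). Shared: x=-4 y=6 z=0. PCs: A@3 B@1 C@2
Step 7: thread B executes B2 (y = x). Shared: x=-4 y=-4 z=0. PCs: A@3 B@2 C@2
Step 8: thread C executes C3 (z = z * 3). Shared: x=-4 y=-4 z=0. PCs: A@3 B@2 C@3

Answer: x=-4 y=-4 z=0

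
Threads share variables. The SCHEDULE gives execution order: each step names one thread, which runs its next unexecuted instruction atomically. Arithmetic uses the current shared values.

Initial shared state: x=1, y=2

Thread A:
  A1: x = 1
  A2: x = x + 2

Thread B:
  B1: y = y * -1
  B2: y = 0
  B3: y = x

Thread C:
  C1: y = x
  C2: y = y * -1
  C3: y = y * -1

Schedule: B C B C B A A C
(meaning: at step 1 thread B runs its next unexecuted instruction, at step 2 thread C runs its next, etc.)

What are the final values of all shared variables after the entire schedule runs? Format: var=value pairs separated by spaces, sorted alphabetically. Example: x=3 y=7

Answer: x=3 y=-1

Derivation:
Step 1: thread B executes B1 (y = y * -1). Shared: x=1 y=-2. PCs: A@0 B@1 C@0
Step 2: thread C executes C1 (y = x). Shared: x=1 y=1. PCs: A@0 B@1 C@1
Step 3: thread B executes B2 (y = 0). Shared: x=1 y=0. PCs: A@0 B@2 C@1
Step 4: thread C executes C2 (y = y * -1). Shared: x=1 y=0. PCs: A@0 B@2 C@2
Step 5: thread B executes B3 (y = x). Shared: x=1 y=1. PCs: A@0 B@3 C@2
Step 6: thread A executes A1 (x = 1). Shared: x=1 y=1. PCs: A@1 B@3 C@2
Step 7: thread A executes A2 (x = x + 2). Shared: x=3 y=1. PCs: A@2 B@3 C@2
Step 8: thread C executes C3 (y = y * -1). Shared: x=3 y=-1. PCs: A@2 B@3 C@3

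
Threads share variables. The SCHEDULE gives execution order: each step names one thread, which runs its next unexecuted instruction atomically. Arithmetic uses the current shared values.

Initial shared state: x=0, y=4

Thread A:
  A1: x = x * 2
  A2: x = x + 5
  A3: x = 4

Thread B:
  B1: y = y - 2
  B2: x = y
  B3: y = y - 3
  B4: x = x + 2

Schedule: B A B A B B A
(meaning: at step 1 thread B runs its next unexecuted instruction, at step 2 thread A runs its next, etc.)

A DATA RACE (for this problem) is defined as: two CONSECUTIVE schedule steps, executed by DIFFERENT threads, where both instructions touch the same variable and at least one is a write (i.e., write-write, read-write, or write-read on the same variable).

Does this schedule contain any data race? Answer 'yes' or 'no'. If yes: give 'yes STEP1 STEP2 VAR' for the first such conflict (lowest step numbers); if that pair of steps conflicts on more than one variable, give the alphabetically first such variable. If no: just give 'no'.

Answer: yes 2 3 x

Derivation:
Steps 1,2: B(r=y,w=y) vs A(r=x,w=x). No conflict.
Steps 2,3: A(x = x * 2) vs B(x = y). RACE on x (W-W).
Steps 3,4: B(x = y) vs A(x = x + 5). RACE on x (W-W).
Steps 4,5: A(r=x,w=x) vs B(r=y,w=y). No conflict.
Steps 5,6: same thread (B). No race.
Steps 6,7: B(x = x + 2) vs A(x = 4). RACE on x (W-W).
First conflict at steps 2,3.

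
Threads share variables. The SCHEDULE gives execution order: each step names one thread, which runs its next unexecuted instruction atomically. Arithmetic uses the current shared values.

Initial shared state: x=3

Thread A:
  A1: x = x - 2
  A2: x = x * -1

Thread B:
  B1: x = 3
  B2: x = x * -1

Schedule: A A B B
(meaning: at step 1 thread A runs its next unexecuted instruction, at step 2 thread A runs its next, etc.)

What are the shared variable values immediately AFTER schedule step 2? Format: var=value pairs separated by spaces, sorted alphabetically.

Step 1: thread A executes A1 (x = x - 2). Shared: x=1. PCs: A@1 B@0
Step 2: thread A executes A2 (x = x * -1). Shared: x=-1. PCs: A@2 B@0

Answer: x=-1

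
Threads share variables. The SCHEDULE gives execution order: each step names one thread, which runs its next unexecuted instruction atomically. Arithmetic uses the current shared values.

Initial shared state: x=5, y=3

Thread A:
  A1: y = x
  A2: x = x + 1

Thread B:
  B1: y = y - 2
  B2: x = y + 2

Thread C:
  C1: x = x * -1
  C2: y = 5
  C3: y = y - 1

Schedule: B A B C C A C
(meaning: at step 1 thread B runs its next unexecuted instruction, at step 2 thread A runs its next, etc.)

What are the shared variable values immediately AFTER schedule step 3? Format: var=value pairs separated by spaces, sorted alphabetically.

Answer: x=7 y=5

Derivation:
Step 1: thread B executes B1 (y = y - 2). Shared: x=5 y=1. PCs: A@0 B@1 C@0
Step 2: thread A executes A1 (y = x). Shared: x=5 y=5. PCs: A@1 B@1 C@0
Step 3: thread B executes B2 (x = y + 2). Shared: x=7 y=5. PCs: A@1 B@2 C@0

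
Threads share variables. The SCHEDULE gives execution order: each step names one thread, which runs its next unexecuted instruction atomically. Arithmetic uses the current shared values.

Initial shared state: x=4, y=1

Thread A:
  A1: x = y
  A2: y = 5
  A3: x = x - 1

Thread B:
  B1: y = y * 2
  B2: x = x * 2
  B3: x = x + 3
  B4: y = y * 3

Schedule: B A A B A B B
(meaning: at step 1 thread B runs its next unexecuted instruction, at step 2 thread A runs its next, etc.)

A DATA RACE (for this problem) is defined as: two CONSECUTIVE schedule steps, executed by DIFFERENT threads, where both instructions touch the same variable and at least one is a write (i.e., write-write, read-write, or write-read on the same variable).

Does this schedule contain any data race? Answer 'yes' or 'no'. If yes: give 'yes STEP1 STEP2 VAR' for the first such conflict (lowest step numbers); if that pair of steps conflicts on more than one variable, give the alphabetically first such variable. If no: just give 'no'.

Answer: yes 1 2 y

Derivation:
Steps 1,2: B(y = y * 2) vs A(x = y). RACE on y (W-R).
Steps 2,3: same thread (A). No race.
Steps 3,4: A(r=-,w=y) vs B(r=x,w=x). No conflict.
Steps 4,5: B(x = x * 2) vs A(x = x - 1). RACE on x (W-W).
Steps 5,6: A(x = x - 1) vs B(x = x + 3). RACE on x (W-W).
Steps 6,7: same thread (B). No race.
First conflict at steps 1,2.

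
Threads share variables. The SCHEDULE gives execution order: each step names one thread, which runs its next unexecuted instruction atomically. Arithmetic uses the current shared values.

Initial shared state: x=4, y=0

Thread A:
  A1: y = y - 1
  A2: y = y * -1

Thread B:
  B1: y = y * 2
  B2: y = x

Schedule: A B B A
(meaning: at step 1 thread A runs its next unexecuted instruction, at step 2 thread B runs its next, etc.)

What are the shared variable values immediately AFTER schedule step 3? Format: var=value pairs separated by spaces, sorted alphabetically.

Step 1: thread A executes A1 (y = y - 1). Shared: x=4 y=-1. PCs: A@1 B@0
Step 2: thread B executes B1 (y = y * 2). Shared: x=4 y=-2. PCs: A@1 B@1
Step 3: thread B executes B2 (y = x). Shared: x=4 y=4. PCs: A@1 B@2

Answer: x=4 y=4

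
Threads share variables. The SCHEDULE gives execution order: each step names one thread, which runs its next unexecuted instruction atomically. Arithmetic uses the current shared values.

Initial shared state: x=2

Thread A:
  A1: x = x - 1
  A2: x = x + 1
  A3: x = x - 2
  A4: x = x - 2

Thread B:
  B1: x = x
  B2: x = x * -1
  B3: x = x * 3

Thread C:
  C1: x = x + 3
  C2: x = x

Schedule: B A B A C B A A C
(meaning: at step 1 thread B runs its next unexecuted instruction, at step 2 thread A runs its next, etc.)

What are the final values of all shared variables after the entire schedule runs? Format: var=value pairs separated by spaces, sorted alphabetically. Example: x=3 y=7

Step 1: thread B executes B1 (x = x). Shared: x=2. PCs: A@0 B@1 C@0
Step 2: thread A executes A1 (x = x - 1). Shared: x=1. PCs: A@1 B@1 C@0
Step 3: thread B executes B2 (x = x * -1). Shared: x=-1. PCs: A@1 B@2 C@0
Step 4: thread A executes A2 (x = x + 1). Shared: x=0. PCs: A@2 B@2 C@0
Step 5: thread C executes C1 (x = x + 3). Shared: x=3. PCs: A@2 B@2 C@1
Step 6: thread B executes B3 (x = x * 3). Shared: x=9. PCs: A@2 B@3 C@1
Step 7: thread A executes A3 (x = x - 2). Shared: x=7. PCs: A@3 B@3 C@1
Step 8: thread A executes A4 (x = x - 2). Shared: x=5. PCs: A@4 B@3 C@1
Step 9: thread C executes C2 (x = x). Shared: x=5. PCs: A@4 B@3 C@2

Answer: x=5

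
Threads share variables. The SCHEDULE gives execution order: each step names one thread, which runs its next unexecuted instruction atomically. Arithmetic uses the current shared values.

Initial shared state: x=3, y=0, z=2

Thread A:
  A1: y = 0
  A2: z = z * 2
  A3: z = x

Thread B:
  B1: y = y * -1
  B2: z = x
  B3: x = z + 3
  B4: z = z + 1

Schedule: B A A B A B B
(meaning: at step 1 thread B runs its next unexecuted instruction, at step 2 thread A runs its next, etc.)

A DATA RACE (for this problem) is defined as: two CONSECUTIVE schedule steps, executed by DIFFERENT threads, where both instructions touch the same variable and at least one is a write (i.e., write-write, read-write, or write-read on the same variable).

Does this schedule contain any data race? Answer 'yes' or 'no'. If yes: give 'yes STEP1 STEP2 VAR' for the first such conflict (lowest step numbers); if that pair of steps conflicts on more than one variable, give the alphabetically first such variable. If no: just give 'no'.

Answer: yes 1 2 y

Derivation:
Steps 1,2: B(y = y * -1) vs A(y = 0). RACE on y (W-W).
Steps 2,3: same thread (A). No race.
Steps 3,4: A(z = z * 2) vs B(z = x). RACE on z (W-W).
Steps 4,5: B(z = x) vs A(z = x). RACE on z (W-W).
Steps 5,6: A(z = x) vs B(x = z + 3). RACE on x (R-W), z (W-R). Multiple vars; alphabetically first is x.
Steps 6,7: same thread (B). No race.
First conflict at steps 1,2.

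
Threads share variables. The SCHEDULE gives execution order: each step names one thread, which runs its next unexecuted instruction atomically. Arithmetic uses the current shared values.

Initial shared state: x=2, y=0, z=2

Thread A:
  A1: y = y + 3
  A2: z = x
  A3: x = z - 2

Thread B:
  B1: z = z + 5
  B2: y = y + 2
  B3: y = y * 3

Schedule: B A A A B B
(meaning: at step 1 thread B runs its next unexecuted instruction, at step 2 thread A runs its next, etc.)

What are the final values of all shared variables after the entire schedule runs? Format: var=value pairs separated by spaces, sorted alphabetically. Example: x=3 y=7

Answer: x=0 y=15 z=2

Derivation:
Step 1: thread B executes B1 (z = z + 5). Shared: x=2 y=0 z=7. PCs: A@0 B@1
Step 2: thread A executes A1 (y = y + 3). Shared: x=2 y=3 z=7. PCs: A@1 B@1
Step 3: thread A executes A2 (z = x). Shared: x=2 y=3 z=2. PCs: A@2 B@1
Step 4: thread A executes A3 (x = z - 2). Shared: x=0 y=3 z=2. PCs: A@3 B@1
Step 5: thread B executes B2 (y = y + 2). Shared: x=0 y=5 z=2. PCs: A@3 B@2
Step 6: thread B executes B3 (y = y * 3). Shared: x=0 y=15 z=2. PCs: A@3 B@3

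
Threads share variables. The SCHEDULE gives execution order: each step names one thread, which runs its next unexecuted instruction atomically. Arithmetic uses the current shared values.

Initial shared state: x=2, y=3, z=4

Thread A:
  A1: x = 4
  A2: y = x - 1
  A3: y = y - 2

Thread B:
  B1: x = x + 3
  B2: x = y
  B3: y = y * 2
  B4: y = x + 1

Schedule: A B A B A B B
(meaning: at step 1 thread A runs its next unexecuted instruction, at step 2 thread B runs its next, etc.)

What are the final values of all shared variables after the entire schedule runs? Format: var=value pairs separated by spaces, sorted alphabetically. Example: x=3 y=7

Step 1: thread A executes A1 (x = 4). Shared: x=4 y=3 z=4. PCs: A@1 B@0
Step 2: thread B executes B1 (x = x + 3). Shared: x=7 y=3 z=4. PCs: A@1 B@1
Step 3: thread A executes A2 (y = x - 1). Shared: x=7 y=6 z=4. PCs: A@2 B@1
Step 4: thread B executes B2 (x = y). Shared: x=6 y=6 z=4. PCs: A@2 B@2
Step 5: thread A executes A3 (y = y - 2). Shared: x=6 y=4 z=4. PCs: A@3 B@2
Step 6: thread B executes B3 (y = y * 2). Shared: x=6 y=8 z=4. PCs: A@3 B@3
Step 7: thread B executes B4 (y = x + 1). Shared: x=6 y=7 z=4. PCs: A@3 B@4

Answer: x=6 y=7 z=4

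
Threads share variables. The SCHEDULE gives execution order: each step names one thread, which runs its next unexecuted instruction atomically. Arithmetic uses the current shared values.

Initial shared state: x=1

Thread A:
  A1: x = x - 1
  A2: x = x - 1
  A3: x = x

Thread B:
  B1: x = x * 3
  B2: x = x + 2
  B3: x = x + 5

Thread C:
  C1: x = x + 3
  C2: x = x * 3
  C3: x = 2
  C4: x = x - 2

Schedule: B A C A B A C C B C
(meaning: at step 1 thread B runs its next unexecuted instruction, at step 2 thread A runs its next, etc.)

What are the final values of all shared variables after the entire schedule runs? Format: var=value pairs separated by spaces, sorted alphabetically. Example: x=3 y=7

Step 1: thread B executes B1 (x = x * 3). Shared: x=3. PCs: A@0 B@1 C@0
Step 2: thread A executes A1 (x = x - 1). Shared: x=2. PCs: A@1 B@1 C@0
Step 3: thread C executes C1 (x = x + 3). Shared: x=5. PCs: A@1 B@1 C@1
Step 4: thread A executes A2 (x = x - 1). Shared: x=4. PCs: A@2 B@1 C@1
Step 5: thread B executes B2 (x = x + 2). Shared: x=6. PCs: A@2 B@2 C@1
Step 6: thread A executes A3 (x = x). Shared: x=6. PCs: A@3 B@2 C@1
Step 7: thread C executes C2 (x = x * 3). Shared: x=18. PCs: A@3 B@2 C@2
Step 8: thread C executes C3 (x = 2). Shared: x=2. PCs: A@3 B@2 C@3
Step 9: thread B executes B3 (x = x + 5). Shared: x=7. PCs: A@3 B@3 C@3
Step 10: thread C executes C4 (x = x - 2). Shared: x=5. PCs: A@3 B@3 C@4

Answer: x=5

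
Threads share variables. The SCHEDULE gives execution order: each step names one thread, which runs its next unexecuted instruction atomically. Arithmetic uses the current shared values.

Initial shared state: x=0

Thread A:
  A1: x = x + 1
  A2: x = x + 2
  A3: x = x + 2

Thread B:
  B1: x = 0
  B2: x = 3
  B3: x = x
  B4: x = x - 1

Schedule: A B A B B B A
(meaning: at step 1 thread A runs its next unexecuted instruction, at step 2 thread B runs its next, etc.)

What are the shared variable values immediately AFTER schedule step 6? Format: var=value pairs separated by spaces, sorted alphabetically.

Step 1: thread A executes A1 (x = x + 1). Shared: x=1. PCs: A@1 B@0
Step 2: thread B executes B1 (x = 0). Shared: x=0. PCs: A@1 B@1
Step 3: thread A executes A2 (x = x + 2). Shared: x=2. PCs: A@2 B@1
Step 4: thread B executes B2 (x = 3). Shared: x=3. PCs: A@2 B@2
Step 5: thread B executes B3 (x = x). Shared: x=3. PCs: A@2 B@3
Step 6: thread B executes B4 (x = x - 1). Shared: x=2. PCs: A@2 B@4

Answer: x=2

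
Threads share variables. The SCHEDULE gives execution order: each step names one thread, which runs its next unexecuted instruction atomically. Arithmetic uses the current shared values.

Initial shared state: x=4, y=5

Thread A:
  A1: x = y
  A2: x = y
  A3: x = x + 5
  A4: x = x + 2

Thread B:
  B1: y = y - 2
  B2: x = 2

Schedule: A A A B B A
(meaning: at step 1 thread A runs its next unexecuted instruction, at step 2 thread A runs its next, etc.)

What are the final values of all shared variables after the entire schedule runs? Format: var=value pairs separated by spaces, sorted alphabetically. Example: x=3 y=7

Step 1: thread A executes A1 (x = y). Shared: x=5 y=5. PCs: A@1 B@0
Step 2: thread A executes A2 (x = y). Shared: x=5 y=5. PCs: A@2 B@0
Step 3: thread A executes A3 (x = x + 5). Shared: x=10 y=5. PCs: A@3 B@0
Step 4: thread B executes B1 (y = y - 2). Shared: x=10 y=3. PCs: A@3 B@1
Step 5: thread B executes B2 (x = 2). Shared: x=2 y=3. PCs: A@3 B@2
Step 6: thread A executes A4 (x = x + 2). Shared: x=4 y=3. PCs: A@4 B@2

Answer: x=4 y=3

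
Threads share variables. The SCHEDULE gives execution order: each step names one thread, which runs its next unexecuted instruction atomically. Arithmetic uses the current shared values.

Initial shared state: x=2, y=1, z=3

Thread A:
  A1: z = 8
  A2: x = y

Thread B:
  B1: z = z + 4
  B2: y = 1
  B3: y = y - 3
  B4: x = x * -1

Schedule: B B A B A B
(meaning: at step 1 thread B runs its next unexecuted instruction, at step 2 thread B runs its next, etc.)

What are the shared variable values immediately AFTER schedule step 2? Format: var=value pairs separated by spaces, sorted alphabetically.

Answer: x=2 y=1 z=7

Derivation:
Step 1: thread B executes B1 (z = z + 4). Shared: x=2 y=1 z=7. PCs: A@0 B@1
Step 2: thread B executes B2 (y = 1). Shared: x=2 y=1 z=7. PCs: A@0 B@2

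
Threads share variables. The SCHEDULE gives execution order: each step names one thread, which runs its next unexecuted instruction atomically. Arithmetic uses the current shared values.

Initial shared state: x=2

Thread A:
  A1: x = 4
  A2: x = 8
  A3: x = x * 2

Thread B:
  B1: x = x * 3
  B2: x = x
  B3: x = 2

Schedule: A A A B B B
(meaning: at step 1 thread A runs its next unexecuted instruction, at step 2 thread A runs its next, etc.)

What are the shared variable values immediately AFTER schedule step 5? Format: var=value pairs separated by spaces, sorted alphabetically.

Step 1: thread A executes A1 (x = 4). Shared: x=4. PCs: A@1 B@0
Step 2: thread A executes A2 (x = 8). Shared: x=8. PCs: A@2 B@0
Step 3: thread A executes A3 (x = x * 2). Shared: x=16. PCs: A@3 B@0
Step 4: thread B executes B1 (x = x * 3). Shared: x=48. PCs: A@3 B@1
Step 5: thread B executes B2 (x = x). Shared: x=48. PCs: A@3 B@2

Answer: x=48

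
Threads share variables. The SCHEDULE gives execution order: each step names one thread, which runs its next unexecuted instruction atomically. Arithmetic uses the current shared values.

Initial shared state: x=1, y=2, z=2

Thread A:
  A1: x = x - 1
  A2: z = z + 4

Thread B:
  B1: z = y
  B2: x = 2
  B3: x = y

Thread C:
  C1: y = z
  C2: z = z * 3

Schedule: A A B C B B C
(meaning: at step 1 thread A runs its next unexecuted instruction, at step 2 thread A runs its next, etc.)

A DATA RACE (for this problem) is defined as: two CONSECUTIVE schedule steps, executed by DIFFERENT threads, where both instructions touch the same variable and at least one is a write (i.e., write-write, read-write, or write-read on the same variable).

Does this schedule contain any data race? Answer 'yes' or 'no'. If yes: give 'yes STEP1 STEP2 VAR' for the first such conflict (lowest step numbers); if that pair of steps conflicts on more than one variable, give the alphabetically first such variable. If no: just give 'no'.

Answer: yes 2 3 z

Derivation:
Steps 1,2: same thread (A). No race.
Steps 2,3: A(z = z + 4) vs B(z = y). RACE on z (W-W).
Steps 3,4: B(z = y) vs C(y = z). RACE on y (R-W), z (W-R). Multiple vars; alphabetically first is y.
Steps 4,5: C(r=z,w=y) vs B(r=-,w=x). No conflict.
Steps 5,6: same thread (B). No race.
Steps 6,7: B(r=y,w=x) vs C(r=z,w=z). No conflict.
First conflict at steps 2,3.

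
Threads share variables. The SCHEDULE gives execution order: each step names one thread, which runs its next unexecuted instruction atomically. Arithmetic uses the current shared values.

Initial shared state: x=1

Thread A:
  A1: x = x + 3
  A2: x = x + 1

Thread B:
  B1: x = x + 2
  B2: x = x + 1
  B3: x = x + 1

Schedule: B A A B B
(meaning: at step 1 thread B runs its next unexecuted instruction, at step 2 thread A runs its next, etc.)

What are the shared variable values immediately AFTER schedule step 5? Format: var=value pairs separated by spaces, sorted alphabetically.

Answer: x=9

Derivation:
Step 1: thread B executes B1 (x = x + 2). Shared: x=3. PCs: A@0 B@1
Step 2: thread A executes A1 (x = x + 3). Shared: x=6. PCs: A@1 B@1
Step 3: thread A executes A2 (x = x + 1). Shared: x=7. PCs: A@2 B@1
Step 4: thread B executes B2 (x = x + 1). Shared: x=8. PCs: A@2 B@2
Step 5: thread B executes B3 (x = x + 1). Shared: x=9. PCs: A@2 B@3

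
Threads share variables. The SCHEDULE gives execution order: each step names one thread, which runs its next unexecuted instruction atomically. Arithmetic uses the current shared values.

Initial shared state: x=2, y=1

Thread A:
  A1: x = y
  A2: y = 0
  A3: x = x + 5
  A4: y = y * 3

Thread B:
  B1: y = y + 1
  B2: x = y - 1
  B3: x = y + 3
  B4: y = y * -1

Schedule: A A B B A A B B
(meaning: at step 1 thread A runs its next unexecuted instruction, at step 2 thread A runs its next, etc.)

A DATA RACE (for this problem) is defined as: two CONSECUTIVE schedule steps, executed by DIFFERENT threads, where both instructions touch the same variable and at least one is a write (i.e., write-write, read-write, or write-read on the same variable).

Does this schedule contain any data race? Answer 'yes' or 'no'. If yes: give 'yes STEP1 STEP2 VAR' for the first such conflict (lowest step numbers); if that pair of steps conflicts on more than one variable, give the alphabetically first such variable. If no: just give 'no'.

Steps 1,2: same thread (A). No race.
Steps 2,3: A(y = 0) vs B(y = y + 1). RACE on y (W-W).
Steps 3,4: same thread (B). No race.
Steps 4,5: B(x = y - 1) vs A(x = x + 5). RACE on x (W-W).
Steps 5,6: same thread (A). No race.
Steps 6,7: A(y = y * 3) vs B(x = y + 3). RACE on y (W-R).
Steps 7,8: same thread (B). No race.
First conflict at steps 2,3.

Answer: yes 2 3 y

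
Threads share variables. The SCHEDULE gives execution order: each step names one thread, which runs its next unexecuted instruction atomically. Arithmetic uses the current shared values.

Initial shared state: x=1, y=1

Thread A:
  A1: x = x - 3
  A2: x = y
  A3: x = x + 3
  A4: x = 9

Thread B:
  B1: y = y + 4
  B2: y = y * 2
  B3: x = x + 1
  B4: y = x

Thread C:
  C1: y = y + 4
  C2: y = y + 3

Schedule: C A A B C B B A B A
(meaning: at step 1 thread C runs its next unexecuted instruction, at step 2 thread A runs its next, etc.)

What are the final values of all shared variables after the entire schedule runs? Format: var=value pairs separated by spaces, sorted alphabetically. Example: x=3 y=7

Step 1: thread C executes C1 (y = y + 4). Shared: x=1 y=5. PCs: A@0 B@0 C@1
Step 2: thread A executes A1 (x = x - 3). Shared: x=-2 y=5. PCs: A@1 B@0 C@1
Step 3: thread A executes A2 (x = y). Shared: x=5 y=5. PCs: A@2 B@0 C@1
Step 4: thread B executes B1 (y = y + 4). Shared: x=5 y=9. PCs: A@2 B@1 C@1
Step 5: thread C executes C2 (y = y + 3). Shared: x=5 y=12. PCs: A@2 B@1 C@2
Step 6: thread B executes B2 (y = y * 2). Shared: x=5 y=24. PCs: A@2 B@2 C@2
Step 7: thread B executes B3 (x = x + 1). Shared: x=6 y=24. PCs: A@2 B@3 C@2
Step 8: thread A executes A3 (x = x + 3). Shared: x=9 y=24. PCs: A@3 B@3 C@2
Step 9: thread B executes B4 (y = x). Shared: x=9 y=9. PCs: A@3 B@4 C@2
Step 10: thread A executes A4 (x = 9). Shared: x=9 y=9. PCs: A@4 B@4 C@2

Answer: x=9 y=9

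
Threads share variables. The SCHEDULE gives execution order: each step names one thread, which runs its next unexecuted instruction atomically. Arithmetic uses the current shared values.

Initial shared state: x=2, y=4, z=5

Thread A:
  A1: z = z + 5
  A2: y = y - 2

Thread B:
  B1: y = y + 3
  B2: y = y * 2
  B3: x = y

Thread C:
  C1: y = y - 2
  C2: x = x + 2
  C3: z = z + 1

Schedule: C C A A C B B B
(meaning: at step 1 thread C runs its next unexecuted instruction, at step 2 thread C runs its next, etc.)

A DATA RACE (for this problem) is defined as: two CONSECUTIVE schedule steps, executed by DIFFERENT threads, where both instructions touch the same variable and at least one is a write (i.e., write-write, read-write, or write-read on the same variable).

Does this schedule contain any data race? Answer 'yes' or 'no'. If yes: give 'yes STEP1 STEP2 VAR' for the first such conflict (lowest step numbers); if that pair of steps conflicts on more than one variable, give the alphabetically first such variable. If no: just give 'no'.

Steps 1,2: same thread (C). No race.
Steps 2,3: C(r=x,w=x) vs A(r=z,w=z). No conflict.
Steps 3,4: same thread (A). No race.
Steps 4,5: A(r=y,w=y) vs C(r=z,w=z). No conflict.
Steps 5,6: C(r=z,w=z) vs B(r=y,w=y). No conflict.
Steps 6,7: same thread (B). No race.
Steps 7,8: same thread (B). No race.

Answer: no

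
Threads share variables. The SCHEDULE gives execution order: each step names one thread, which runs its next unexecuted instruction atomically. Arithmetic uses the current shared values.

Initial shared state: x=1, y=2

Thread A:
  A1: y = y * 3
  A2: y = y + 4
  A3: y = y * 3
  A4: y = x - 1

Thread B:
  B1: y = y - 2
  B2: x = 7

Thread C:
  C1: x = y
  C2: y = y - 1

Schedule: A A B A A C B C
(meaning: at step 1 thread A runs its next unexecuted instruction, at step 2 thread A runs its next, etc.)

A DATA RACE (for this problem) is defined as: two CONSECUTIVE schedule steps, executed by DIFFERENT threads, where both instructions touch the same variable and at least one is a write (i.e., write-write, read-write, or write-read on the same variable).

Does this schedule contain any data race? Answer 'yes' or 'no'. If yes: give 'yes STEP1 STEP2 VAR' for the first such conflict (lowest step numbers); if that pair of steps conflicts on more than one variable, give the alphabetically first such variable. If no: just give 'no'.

Steps 1,2: same thread (A). No race.
Steps 2,3: A(y = y + 4) vs B(y = y - 2). RACE on y (W-W).
Steps 3,4: B(y = y - 2) vs A(y = y * 3). RACE on y (W-W).
Steps 4,5: same thread (A). No race.
Steps 5,6: A(y = x - 1) vs C(x = y). RACE on x (R-W), y (W-R). Multiple vars; alphabetically first is x.
Steps 6,7: C(x = y) vs B(x = 7). RACE on x (W-W).
Steps 7,8: B(r=-,w=x) vs C(r=y,w=y). No conflict.
First conflict at steps 2,3.

Answer: yes 2 3 y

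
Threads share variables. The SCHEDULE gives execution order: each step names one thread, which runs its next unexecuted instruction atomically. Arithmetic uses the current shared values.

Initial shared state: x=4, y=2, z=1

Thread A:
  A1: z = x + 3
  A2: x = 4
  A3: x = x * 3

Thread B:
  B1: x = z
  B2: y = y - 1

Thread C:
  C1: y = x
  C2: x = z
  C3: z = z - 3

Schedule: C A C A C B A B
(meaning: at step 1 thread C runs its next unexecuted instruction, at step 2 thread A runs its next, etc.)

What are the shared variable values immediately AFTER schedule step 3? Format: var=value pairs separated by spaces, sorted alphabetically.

Answer: x=7 y=4 z=7

Derivation:
Step 1: thread C executes C1 (y = x). Shared: x=4 y=4 z=1. PCs: A@0 B@0 C@1
Step 2: thread A executes A1 (z = x + 3). Shared: x=4 y=4 z=7. PCs: A@1 B@0 C@1
Step 3: thread C executes C2 (x = z). Shared: x=7 y=4 z=7. PCs: A@1 B@0 C@2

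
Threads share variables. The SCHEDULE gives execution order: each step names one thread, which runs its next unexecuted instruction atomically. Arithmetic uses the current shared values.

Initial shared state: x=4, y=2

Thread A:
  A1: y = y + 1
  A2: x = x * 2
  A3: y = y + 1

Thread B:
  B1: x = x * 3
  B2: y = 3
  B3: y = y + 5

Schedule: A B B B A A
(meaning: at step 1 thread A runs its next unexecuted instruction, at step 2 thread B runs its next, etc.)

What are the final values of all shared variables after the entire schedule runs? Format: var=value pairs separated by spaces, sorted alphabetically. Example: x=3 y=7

Step 1: thread A executes A1 (y = y + 1). Shared: x=4 y=3. PCs: A@1 B@0
Step 2: thread B executes B1 (x = x * 3). Shared: x=12 y=3. PCs: A@1 B@1
Step 3: thread B executes B2 (y = 3). Shared: x=12 y=3. PCs: A@1 B@2
Step 4: thread B executes B3 (y = y + 5). Shared: x=12 y=8. PCs: A@1 B@3
Step 5: thread A executes A2 (x = x * 2). Shared: x=24 y=8. PCs: A@2 B@3
Step 6: thread A executes A3 (y = y + 1). Shared: x=24 y=9. PCs: A@3 B@3

Answer: x=24 y=9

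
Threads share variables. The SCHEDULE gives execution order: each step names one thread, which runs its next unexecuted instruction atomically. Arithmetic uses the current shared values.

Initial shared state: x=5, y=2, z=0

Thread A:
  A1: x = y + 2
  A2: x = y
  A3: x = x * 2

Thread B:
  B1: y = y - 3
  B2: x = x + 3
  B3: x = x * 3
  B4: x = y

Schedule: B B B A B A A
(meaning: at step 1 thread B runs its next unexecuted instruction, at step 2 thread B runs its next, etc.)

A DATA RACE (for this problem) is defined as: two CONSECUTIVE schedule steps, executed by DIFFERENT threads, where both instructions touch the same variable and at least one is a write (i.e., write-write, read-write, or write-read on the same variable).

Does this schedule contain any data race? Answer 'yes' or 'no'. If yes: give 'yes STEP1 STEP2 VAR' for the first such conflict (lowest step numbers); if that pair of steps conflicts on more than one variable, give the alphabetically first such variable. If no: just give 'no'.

Answer: yes 3 4 x

Derivation:
Steps 1,2: same thread (B). No race.
Steps 2,3: same thread (B). No race.
Steps 3,4: B(x = x * 3) vs A(x = y + 2). RACE on x (W-W).
Steps 4,5: A(x = y + 2) vs B(x = y). RACE on x (W-W).
Steps 5,6: B(x = y) vs A(x = y). RACE on x (W-W).
Steps 6,7: same thread (A). No race.
First conflict at steps 3,4.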